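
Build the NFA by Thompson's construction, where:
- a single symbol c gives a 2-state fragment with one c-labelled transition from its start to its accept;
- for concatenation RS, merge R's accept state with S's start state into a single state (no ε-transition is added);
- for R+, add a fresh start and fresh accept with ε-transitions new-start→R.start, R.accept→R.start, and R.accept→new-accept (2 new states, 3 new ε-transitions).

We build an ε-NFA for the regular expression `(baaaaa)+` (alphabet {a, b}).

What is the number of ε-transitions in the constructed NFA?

3

Recursing over subexpressions:
Each of the 6 symbol leaves contributes 0 ε-transitions.
  baaaaa = 0 ε-transitions
  (baaaaa)+ = 3 ε-transitions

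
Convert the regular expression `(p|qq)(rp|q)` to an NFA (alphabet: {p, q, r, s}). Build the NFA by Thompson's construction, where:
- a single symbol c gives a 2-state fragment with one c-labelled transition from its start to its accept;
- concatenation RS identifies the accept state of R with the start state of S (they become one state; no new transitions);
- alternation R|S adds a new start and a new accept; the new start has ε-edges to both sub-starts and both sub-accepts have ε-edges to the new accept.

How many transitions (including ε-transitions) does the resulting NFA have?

Per subexpression:
Each of the 6 symbol leaves contributes 1 transition (1 symbol, 0 ε).
  qq — 2 transitions (2 symbol, 0 ε)
  p|qq — 7 transitions (3 symbol, 4 ε)
  rp — 2 transitions (2 symbol, 0 ε)
  rp|q — 7 transitions (3 symbol, 4 ε)
  (p|qq)(rp|q) — 14 transitions (6 symbol, 8 ε)

14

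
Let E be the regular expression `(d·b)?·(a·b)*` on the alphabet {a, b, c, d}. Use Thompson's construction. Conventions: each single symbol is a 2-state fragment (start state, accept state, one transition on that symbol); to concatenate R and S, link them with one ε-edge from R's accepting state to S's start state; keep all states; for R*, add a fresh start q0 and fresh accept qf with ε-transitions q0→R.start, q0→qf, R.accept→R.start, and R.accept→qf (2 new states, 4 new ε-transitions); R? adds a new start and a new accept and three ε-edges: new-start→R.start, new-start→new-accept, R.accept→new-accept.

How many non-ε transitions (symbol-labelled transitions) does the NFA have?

Bottom-up over the parse tree:
Each of the 4 symbol leaves contributes exactly 1 symbol transition.
  d·b — 2 symbol transitions
  (d·b)? — 2 symbol transitions
  a·b — 2 symbol transitions
  (a·b)* — 2 symbol transitions
  (d·b)?·(a·b)* — 4 symbol transitions

4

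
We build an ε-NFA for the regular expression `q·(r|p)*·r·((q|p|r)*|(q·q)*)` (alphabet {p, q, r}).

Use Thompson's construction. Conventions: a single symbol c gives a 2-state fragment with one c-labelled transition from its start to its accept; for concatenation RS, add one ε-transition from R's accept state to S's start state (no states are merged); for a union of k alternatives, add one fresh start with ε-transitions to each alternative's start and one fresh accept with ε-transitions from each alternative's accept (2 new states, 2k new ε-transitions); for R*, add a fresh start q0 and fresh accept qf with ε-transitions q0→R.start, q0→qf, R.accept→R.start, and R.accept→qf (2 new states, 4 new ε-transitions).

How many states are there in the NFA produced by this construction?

30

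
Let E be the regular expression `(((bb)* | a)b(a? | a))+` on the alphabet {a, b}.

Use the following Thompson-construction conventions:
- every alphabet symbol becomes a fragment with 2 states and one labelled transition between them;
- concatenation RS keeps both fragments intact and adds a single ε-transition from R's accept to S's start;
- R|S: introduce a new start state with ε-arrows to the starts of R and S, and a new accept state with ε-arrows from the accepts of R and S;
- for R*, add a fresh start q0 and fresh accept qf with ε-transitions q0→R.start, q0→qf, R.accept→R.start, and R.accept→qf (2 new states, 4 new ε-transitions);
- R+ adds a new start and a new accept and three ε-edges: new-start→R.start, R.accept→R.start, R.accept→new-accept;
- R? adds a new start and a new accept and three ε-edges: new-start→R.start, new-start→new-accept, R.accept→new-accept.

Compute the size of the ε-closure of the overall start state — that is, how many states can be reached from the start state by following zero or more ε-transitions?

8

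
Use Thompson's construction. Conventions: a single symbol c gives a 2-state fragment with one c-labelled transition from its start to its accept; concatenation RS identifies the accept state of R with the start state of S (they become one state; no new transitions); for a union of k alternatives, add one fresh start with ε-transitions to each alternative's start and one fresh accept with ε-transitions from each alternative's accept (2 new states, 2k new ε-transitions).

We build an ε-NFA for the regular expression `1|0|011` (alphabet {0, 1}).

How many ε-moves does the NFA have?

6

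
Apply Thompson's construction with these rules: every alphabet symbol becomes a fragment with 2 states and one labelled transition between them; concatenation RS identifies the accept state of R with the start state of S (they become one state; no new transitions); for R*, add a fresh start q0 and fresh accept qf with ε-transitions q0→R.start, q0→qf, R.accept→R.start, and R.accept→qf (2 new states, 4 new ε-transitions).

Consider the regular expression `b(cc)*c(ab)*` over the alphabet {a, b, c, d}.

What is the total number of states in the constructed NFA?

11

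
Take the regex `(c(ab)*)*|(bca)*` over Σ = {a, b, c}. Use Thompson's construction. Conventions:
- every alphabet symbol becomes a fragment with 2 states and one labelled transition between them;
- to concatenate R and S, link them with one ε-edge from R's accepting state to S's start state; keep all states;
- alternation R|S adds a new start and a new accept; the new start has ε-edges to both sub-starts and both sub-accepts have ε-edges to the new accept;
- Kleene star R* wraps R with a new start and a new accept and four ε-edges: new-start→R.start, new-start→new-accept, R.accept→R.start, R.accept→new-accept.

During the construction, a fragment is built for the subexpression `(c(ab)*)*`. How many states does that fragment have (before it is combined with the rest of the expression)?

10

Fragment for `(c(ab)*)*`:
Each of the 3 symbol leaves contributes a 2-state fragment.
  ab → 4 states
  (ab)* → 6 states
  c(ab)* → 8 states
  (c(ab)*)* → 10 states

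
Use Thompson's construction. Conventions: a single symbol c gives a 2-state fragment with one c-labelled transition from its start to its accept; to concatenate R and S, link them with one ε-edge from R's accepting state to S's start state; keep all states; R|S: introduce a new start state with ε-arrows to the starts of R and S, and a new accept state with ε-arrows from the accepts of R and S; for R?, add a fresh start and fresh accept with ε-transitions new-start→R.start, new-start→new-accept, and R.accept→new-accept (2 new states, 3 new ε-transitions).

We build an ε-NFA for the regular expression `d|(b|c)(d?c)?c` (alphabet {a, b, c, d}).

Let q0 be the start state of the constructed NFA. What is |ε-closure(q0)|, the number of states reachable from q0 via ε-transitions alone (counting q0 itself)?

5

Work bottom-up. For each fragment F, track |ε-closure(F.start)| and whether F's accept lies in that closure (i.e. whether F accepts ε). A single-symbol fragment has closure size 1 and does not accept ε.
  b|c → new start ε-reaches every alternative's start; none of them accept ε, so the new accept is not reached: |ε-closure| = 1 + 1 + 1 = 3
  d? → |ε-closure| = 1 (new start) + 1 (body) + 1 (new accept, via ε) = 3
  d?c → the left operand accepts ε, so the closure extends into the next operand (via the concat ε-link); |ε-closure| = 3 + 1 = 4
  (d?c)? → |ε-closure| = 1 (new start) + 4 (body) + 1 (new accept, via ε) = 6
  (b|c)(d?c)?c → same as the first factor's closure: |ε-closure| = 3
  d|(b|c)(d?c)?c → |ε-closure| = 1 + 1 + 3 = 5 (the new accept is not ε-reachable since no branch accepts ε)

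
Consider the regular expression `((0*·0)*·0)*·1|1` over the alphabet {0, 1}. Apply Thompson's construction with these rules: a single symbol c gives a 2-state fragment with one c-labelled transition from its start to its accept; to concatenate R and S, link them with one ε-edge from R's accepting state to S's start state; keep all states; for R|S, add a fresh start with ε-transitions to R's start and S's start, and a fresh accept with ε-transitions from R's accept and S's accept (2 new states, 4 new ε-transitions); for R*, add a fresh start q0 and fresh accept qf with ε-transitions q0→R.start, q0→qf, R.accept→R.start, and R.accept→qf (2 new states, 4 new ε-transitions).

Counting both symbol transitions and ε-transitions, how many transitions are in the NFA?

Recursing over subexpressions:
Each of the 5 symbol leaves contributes 1 transition (1 symbol, 0 ε).
  0* — 5 transitions (1 symbol, 4 ε)
  0*·0 — 7 transitions (2 symbol, 5 ε)
  (0*·0)* — 11 transitions (2 symbol, 9 ε)
  (0*·0)*·0 — 13 transitions (3 symbol, 10 ε)
  ((0*·0)*·0)* — 17 transitions (3 symbol, 14 ε)
  ((0*·0)*·0)*·1 — 19 transitions (4 symbol, 15 ε)
  ((0*·0)*·0)*·1|1 — 24 transitions (5 symbol, 19 ε)

24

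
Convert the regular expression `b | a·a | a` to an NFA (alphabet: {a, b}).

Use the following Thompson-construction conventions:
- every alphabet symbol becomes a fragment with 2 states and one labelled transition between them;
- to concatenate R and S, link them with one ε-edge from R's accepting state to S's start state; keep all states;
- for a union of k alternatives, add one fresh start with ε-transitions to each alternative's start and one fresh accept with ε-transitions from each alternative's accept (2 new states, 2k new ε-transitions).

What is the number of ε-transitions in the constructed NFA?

By structural recursion:
Each of the 4 symbol leaves contributes 0 ε-transitions.
  a·a → 1 ε-transition
  b | a·a | a → 7 ε-transitions

7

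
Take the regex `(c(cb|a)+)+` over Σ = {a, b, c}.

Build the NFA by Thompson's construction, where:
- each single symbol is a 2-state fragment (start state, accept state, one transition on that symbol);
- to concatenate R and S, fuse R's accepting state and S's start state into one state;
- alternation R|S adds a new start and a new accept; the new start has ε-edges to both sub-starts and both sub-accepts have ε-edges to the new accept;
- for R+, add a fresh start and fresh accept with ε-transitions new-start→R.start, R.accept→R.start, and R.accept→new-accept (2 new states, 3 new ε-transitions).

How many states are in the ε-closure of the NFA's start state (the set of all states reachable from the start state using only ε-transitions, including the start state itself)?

2

Let C(F) = |ε-closure(F.start)| within fragment F, and note whether F accepts ε. Symbol fragments have C = 1 and do not accept ε. Then:
  cb : same as the first factor's closure: |closure| = 1
  cb|a : new start ε-reaches every alternative's start; none of them accept ε, so the new accept is not reached: |closure| = 1 + 1 + 1 = 3
  (cb|a)+ : new start ε-reaches only the body's start; the new accept needs a symbol first: |closure| = 1 + 3 = 4
  c(cb|a)+ : |closure| equals the left operand's closure size = 1 (its accept is not ε-reachable, so the closure stops there)
  (c(cb|a)+)+ : new start ε-reaches only the body's start; the new accept needs a symbol first: |closure| = 1 + 1 = 2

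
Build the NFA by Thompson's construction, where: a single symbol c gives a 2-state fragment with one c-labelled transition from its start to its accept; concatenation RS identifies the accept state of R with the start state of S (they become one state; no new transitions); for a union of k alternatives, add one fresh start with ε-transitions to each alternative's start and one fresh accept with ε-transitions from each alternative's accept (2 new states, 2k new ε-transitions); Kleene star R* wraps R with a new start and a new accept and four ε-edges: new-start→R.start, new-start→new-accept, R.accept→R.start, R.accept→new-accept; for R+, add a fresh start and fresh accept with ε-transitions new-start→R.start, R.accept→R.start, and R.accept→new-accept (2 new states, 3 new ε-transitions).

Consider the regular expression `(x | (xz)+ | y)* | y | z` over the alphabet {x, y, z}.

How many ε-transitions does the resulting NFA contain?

19

Per subexpression:
Each of the 6 symbol leaves contributes 0 ε-transitions.
  xz : 0 ε-transitions
  (xz)+ : 3 ε-transitions
  x | (xz)+ | y : 9 ε-transitions
  (x | (xz)+ | y)* : 13 ε-transitions
  (x | (xz)+ | y)* | y | z : 19 ε-transitions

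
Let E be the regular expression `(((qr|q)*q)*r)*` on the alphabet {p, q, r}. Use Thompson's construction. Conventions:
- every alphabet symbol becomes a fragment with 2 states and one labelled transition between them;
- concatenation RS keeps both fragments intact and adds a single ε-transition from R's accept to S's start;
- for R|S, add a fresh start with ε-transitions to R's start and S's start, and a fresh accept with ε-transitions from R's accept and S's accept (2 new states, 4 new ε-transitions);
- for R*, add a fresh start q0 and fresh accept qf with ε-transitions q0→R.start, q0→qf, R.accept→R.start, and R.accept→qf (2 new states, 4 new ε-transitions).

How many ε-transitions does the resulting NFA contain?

19

Building bottom-up:
Each of the 5 symbol leaves contributes 0 ε-transitions.
  qr = 1 ε-transition
  qr|q = 5 ε-transitions
  (qr|q)* = 9 ε-transitions
  (qr|q)*q = 10 ε-transitions
  ((qr|q)*q)* = 14 ε-transitions
  ((qr|q)*q)*r = 15 ε-transitions
  (((qr|q)*q)*r)* = 19 ε-transitions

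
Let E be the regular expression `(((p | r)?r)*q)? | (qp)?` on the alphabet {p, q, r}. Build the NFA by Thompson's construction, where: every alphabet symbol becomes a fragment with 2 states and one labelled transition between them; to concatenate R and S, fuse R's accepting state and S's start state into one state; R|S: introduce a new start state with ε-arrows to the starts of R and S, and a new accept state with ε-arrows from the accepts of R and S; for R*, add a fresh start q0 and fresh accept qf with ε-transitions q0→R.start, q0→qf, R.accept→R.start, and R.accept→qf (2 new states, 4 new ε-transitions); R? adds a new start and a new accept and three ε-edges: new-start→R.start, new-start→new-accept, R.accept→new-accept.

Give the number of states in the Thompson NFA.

By structural recursion:
Each of the 6 symbol leaves contributes a 2-state fragment.
  p | r : 6 states
  (p | r)? : 8 states
  (p | r)?r : 9 states
  ((p | r)?r)* : 11 states
  ((p | r)?r)*q : 12 states
  (((p | r)?r)*q)? : 14 states
  qp : 3 states
  (qp)? : 5 states
  (((p | r)?r)*q)? | (qp)? : 21 states

21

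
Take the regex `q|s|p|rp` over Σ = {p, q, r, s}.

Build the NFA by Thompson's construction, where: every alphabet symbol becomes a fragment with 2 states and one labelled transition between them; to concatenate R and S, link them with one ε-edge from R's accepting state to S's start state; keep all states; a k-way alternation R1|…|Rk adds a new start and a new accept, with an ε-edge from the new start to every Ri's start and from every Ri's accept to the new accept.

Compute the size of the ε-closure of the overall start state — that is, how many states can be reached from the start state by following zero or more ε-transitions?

Work bottom-up. For each fragment F, track |ε-closure(F.start)| and whether F's accept lies in that closure (i.e. whether F accepts ε). A single-symbol fragment has closure size 1 and does not accept ε.
  rp : same as the first factor's closure: C = 1
  q|s|p|rp : C = 1 + 1 + 1 + 1 + 1 = 5 (the new accept is not ε-reachable since no branch accepts ε)

5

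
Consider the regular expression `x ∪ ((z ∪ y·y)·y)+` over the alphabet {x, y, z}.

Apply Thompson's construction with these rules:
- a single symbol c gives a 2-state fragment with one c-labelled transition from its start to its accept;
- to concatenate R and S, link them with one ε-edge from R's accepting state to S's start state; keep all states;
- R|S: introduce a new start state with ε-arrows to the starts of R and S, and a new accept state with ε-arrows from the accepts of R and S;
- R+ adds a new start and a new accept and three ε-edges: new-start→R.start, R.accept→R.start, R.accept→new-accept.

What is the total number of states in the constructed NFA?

Per subexpression:
Each of the 5 symbol leaves contributes a 2-state fragment.
  y·y : 4 states
  z ∪ y·y : 8 states
  (z ∪ y·y)·y : 10 states
  ((z ∪ y·y)·y)+ : 12 states
  x ∪ ((z ∪ y·y)·y)+ : 16 states

16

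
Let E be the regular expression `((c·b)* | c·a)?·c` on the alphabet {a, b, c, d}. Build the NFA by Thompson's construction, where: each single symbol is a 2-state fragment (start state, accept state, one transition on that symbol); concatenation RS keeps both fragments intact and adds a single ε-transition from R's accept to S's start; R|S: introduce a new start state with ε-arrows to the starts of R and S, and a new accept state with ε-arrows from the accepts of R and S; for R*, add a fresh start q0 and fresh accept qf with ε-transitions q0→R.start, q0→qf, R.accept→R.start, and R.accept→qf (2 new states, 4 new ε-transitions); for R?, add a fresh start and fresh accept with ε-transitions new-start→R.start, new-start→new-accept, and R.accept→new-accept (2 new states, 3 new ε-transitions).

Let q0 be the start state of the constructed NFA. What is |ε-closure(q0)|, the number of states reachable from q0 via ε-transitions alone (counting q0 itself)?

9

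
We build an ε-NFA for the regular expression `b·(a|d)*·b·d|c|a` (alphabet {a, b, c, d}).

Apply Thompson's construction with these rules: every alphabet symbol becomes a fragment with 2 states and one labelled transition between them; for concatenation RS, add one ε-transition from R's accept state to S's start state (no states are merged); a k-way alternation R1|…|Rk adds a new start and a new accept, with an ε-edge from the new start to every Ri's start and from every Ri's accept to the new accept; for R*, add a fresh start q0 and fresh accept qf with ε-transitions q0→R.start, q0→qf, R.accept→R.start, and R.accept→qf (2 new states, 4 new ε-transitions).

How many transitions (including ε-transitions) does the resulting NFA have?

24

By structural recursion:
Each of the 7 symbol leaves contributes 1 transition (1 symbol, 0 ε).
  a|d : 6 transitions (2 symbol, 4 ε)
  (a|d)* : 10 transitions (2 symbol, 8 ε)
  b·(a|d)*·b·d : 16 transitions (5 symbol, 11 ε)
  b·(a|d)*·b·d|c|a : 24 transitions (7 symbol, 17 ε)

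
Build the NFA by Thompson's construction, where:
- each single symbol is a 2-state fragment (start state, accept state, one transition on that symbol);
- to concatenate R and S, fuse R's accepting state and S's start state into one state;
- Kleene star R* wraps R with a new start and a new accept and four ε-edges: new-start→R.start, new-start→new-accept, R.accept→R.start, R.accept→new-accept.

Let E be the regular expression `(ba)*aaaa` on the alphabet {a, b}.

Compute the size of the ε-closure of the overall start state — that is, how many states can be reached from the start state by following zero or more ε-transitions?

3

Work bottom-up. For each fragment F, track |ε-closure(F.start)| and whether F's accept lies in that closure (i.e. whether F accepts ε). A single-symbol fragment has closure size 1 and does not accept ε.
  ba → |closure| equals the left operand's closure size = 1 (its accept is not ε-reachable, so the closure stops there)
  (ba)* → new start has ε-edges to the inner start and to the new accept, so |closure| = 2 + 1 = 3
  (ba)*aaaa → the left operand accepts ε, so the closure extends into the next operand (the shared merged state is already counted); |closure| = 3 + (1−1) = 3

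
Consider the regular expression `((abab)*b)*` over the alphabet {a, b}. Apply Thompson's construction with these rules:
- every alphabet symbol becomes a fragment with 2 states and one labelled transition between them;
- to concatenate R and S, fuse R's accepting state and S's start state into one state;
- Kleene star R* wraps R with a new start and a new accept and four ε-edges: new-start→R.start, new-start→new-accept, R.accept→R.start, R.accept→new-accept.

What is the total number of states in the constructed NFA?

Recursing over subexpressions:
Each of the 5 symbol leaves contributes a 2-state fragment.
  abab = 5 states
  (abab)* = 7 states
  (abab)*b = 8 states
  ((abab)*b)* = 10 states

10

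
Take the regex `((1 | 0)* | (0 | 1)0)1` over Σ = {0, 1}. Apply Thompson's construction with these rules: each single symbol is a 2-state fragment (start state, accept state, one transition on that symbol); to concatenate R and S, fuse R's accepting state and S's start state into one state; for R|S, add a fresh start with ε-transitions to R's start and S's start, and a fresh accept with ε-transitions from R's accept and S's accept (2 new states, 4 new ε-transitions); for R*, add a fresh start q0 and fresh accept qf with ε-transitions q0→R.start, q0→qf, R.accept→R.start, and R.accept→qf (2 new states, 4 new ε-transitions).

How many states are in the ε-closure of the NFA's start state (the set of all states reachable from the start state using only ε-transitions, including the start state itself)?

Let C(F) = |ε-closure(F.start)| within fragment F, and note whether F accepts ε. Symbol fragments have C = 1 and do not accept ε. Then:
  1 | 0 : |closure| = 1 + 1 + 1 = 3 (the new accept is not ε-reachable since no branch accepts ε)
  (1 | 0)* : |closure| = 1 (new start) + 3 (body) + 1 (new accept) = 5
  0 | 1 : new start ε-reaches every alternative's start; none of them accept ε, so the new accept is not reached: |closure| = 1 + 1 + 1 = 3
  (0 | 1)0 : same as the first factor's closure: |closure| = 3
  (1 | 0)* | (0 | 1)0 : |closure| = 1 (new start) + (5 + 3) + 1 (new accept, since some branch ε-reaches its own accept) = 10
  ((1 | 0)* | (0 | 1)0)1 : the left operand accepts ε, so the closure extends into the next operand (the shared merged state is already counted); |closure| = 10 + (1−1) = 10

10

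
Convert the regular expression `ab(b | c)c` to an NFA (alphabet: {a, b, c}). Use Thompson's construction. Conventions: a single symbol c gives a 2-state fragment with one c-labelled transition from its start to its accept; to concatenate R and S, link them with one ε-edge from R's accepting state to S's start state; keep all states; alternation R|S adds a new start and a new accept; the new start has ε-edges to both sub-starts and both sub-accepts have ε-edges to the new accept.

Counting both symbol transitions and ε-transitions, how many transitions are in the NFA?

12

Building bottom-up:
Each of the 5 symbol leaves contributes 1 transition (1 symbol, 0 ε).
  b | c → 6 transitions (2 symbol, 4 ε)
  ab(b | c)c → 12 transitions (5 symbol, 7 ε)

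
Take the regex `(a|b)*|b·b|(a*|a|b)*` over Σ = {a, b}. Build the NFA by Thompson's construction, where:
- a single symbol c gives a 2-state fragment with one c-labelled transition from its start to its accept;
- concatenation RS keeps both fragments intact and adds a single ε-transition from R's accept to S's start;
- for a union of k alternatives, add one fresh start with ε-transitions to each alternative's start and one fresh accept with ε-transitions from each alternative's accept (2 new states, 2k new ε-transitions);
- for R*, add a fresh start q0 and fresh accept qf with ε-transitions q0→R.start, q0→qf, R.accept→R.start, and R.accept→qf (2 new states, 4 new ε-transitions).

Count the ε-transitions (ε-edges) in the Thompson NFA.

Per subexpression:
Each of the 7 symbol leaves contributes 0 ε-transitions.
  a|b : 4 ε-transitions
  (a|b)* : 8 ε-transitions
  b·b : 1 ε-transition
  a* : 4 ε-transitions
  a*|a|b : 10 ε-transitions
  (a*|a|b)* : 14 ε-transitions
  (a|b)*|b·b|(a*|a|b)* : 29 ε-transitions

29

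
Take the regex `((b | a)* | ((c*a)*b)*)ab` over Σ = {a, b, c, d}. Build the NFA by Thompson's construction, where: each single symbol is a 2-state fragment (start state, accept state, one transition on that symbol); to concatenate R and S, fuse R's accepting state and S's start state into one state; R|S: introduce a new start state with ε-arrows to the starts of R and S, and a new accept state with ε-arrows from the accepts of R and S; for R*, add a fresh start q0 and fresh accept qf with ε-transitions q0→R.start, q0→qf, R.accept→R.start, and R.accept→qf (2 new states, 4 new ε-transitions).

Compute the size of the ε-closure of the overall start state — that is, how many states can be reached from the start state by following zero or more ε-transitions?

14

Work bottom-up. For each fragment F, track |ε-closure(F.start)| and whether F's accept lies in that closure (i.e. whether F accepts ε). A single-symbol fragment has closure size 1 and does not accept ε.
  b | a → new start ε-reaches every alternative's start; none of them accept ε, so the new accept is not reached: C = 1 + 1 + 1 = 3
  (b | a)* → C = 1 (new start) + 3 (body) + 1 (new accept) = 5
  c* → new start has ε-edges to the inner start and to the new accept, so C = 2 + 1 = 3
  c*a → C = 3 + (1−1) = 3 (closure spills across the concat boundary because the left factor accepts ε)
  (c*a)* → the star's fresh start ε-reaches both the body's start and the fresh accept: C = 2 + 3 = 5
  (c*a)*b → C = 5 + (1−1) = 5 (closure spills across the concat boundary because the left factor accepts ε)
  ((c*a)*b)* → new start has ε-edges to the inner start and to the new accept, so C = 2 + 5 = 7
  (b | a)* | ((c*a)*b)* → C = 1 (new start) + (5 + 7) + 1 (new accept, since some branch ε-reaches its own accept) = 14
  ((b | a)* | ((c*a)*b)*)ab → the left operand accepts ε, so the closure extends into the next operand (the shared merged state is already counted); C = 14 + (1−1) = 14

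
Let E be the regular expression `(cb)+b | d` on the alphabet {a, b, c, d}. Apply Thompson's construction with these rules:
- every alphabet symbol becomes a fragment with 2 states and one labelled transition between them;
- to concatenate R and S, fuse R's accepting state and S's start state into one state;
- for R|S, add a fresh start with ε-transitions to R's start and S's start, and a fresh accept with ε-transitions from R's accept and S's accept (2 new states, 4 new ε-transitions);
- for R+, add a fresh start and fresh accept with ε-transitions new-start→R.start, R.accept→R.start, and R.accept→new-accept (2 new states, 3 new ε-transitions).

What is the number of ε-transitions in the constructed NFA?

7

Bottom-up over the parse tree:
Each of the 4 symbol leaves contributes 0 ε-transitions.
  cb : 0 ε-transitions
  (cb)+ : 3 ε-transitions
  (cb)+b : 3 ε-transitions
  (cb)+b | d : 7 ε-transitions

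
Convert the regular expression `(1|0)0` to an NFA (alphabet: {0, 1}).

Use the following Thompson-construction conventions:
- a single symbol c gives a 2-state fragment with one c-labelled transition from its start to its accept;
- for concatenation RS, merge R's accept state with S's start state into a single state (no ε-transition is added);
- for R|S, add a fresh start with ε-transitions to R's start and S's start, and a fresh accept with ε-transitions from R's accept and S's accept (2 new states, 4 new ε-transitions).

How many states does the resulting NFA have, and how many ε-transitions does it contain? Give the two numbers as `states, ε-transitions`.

Per subexpression:
Each of the 3 symbol leaves contributes 2 states and 0 ε-transitions.
  1|0 : 6 states, 4 ε-transitions
  (1|0)0 : 7 states, 4 ε-transitions

7, 4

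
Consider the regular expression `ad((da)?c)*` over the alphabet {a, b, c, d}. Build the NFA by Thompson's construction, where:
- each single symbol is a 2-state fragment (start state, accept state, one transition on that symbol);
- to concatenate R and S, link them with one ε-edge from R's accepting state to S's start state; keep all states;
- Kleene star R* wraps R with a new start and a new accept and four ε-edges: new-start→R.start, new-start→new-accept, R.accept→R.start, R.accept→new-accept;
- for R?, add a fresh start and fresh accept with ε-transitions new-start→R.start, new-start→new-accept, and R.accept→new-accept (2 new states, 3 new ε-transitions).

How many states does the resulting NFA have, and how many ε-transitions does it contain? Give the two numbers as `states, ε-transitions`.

14, 11

Building bottom-up:
Each of the 5 symbol leaves contributes 2 states and 0 ε-transitions.
  da — 4 states, 1 ε-transition
  (da)? — 6 states, 4 ε-transitions
  (da)?c — 8 states, 5 ε-transitions
  ((da)?c)* — 10 states, 9 ε-transitions
  ad((da)?c)* — 14 states, 11 ε-transitions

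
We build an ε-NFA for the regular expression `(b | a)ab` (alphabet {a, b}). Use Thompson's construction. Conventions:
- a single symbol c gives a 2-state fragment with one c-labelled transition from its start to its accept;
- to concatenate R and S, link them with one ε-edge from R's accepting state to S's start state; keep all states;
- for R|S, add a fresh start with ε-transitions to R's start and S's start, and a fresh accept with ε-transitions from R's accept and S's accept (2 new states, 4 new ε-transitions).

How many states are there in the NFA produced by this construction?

10

By structural recursion:
Each of the 4 symbol leaves contributes a 2-state fragment.
  b | a : 6 states
  (b | a)ab : 10 states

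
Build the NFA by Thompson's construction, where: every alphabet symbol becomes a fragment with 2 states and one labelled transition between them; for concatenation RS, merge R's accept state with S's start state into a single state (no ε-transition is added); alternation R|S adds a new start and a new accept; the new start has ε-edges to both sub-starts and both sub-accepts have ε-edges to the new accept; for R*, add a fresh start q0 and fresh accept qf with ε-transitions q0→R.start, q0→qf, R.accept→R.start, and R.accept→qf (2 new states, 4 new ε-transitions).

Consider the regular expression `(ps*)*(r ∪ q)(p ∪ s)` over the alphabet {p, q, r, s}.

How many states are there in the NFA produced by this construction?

Bottom-up over the parse tree:
Each of the 6 symbol leaves contributes a 2-state fragment.
  s* : 4 states
  ps* : 5 states
  (ps*)* : 7 states
  r ∪ q : 6 states
  p ∪ s : 6 states
  (ps*)*(r ∪ q)(p ∪ s) : 17 states

17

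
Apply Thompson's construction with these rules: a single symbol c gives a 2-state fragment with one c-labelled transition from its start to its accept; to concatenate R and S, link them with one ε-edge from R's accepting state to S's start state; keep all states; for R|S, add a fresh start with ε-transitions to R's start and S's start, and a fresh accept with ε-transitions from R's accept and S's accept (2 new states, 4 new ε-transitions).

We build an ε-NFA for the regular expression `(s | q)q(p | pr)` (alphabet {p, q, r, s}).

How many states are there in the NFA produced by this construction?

16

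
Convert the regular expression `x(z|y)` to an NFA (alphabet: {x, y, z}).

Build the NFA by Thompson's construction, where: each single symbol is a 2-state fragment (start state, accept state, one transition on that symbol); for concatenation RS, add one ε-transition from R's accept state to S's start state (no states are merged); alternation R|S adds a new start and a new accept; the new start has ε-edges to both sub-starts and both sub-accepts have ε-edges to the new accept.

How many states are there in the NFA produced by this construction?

Recursing over subexpressions:
Each of the 3 symbol leaves contributes a 2-state fragment.
  z|y = 6 states
  x(z|y) = 8 states

8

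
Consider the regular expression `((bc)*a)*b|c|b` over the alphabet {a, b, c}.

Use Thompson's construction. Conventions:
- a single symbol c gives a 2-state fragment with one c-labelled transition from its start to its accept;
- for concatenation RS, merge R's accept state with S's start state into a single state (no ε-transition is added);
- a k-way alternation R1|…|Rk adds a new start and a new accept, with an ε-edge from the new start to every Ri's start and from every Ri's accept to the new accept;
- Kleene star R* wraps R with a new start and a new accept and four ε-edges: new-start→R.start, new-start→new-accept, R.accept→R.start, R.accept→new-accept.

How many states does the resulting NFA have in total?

15

By structural recursion:
Each of the 6 symbol leaves contributes a 2-state fragment.
  bc — 3 states
  (bc)* — 5 states
  (bc)*a — 6 states
  ((bc)*a)* — 8 states
  ((bc)*a)*b — 9 states
  ((bc)*a)*b|c|b — 15 states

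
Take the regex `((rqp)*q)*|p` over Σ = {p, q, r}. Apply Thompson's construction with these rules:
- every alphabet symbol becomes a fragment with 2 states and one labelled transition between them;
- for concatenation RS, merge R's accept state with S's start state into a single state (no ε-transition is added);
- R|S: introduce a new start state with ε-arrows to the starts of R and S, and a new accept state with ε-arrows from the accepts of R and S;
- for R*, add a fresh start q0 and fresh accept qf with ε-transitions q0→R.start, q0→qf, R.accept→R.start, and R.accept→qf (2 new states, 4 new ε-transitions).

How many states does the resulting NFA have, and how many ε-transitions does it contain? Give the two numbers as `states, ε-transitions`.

13, 12

Per subexpression:
Each of the 5 symbol leaves contributes 2 states and 0 ε-transitions.
  rqp → 4 states, 0 ε-transitions
  (rqp)* → 6 states, 4 ε-transitions
  (rqp)*q → 7 states, 4 ε-transitions
  ((rqp)*q)* → 9 states, 8 ε-transitions
  ((rqp)*q)*|p → 13 states, 12 ε-transitions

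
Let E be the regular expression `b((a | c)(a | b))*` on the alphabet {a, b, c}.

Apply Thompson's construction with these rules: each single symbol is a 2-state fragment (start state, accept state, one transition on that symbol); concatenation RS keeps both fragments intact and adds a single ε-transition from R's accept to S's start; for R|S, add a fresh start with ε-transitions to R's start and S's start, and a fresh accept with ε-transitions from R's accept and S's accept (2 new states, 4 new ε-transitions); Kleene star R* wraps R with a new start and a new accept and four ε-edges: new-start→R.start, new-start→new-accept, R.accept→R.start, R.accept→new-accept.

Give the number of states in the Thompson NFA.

Building bottom-up:
Each of the 5 symbol leaves contributes a 2-state fragment.
  a | c = 6 states
  a | b = 6 states
  (a | c)(a | b) = 12 states
  ((a | c)(a | b))* = 14 states
  b((a | c)(a | b))* = 16 states

16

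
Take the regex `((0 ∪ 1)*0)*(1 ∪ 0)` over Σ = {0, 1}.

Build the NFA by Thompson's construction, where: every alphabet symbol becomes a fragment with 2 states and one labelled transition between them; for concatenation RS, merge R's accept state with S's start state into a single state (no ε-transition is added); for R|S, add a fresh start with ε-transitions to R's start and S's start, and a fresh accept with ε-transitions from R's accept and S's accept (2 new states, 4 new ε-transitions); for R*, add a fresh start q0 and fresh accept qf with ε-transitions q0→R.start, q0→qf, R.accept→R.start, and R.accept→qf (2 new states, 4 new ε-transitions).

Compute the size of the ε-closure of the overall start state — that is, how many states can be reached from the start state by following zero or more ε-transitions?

Let C(F) = |ε-closure(F.start)| within fragment F, and note whether F accepts ε. Symbol fragments have C = 1 and do not accept ε. Then:
  0 ∪ 1 : new start ε-reaches every alternative's start; none of them accept ε, so the new accept is not reached: |closure| = 1 + 1 + 1 = 3
  (0 ∪ 1)* : the star's fresh start ε-reaches both the body's start and the fresh accept: |closure| = 2 + 3 = 5
  (0 ∪ 1)*0 : the left operand accepts ε, so the closure extends into the next operand (the shared merged state is already counted); |closure| = 5 + (1−1) = 5
  ((0 ∪ 1)*0)* : new start has ε-edges to the inner start and to the new accept, so |closure| = 2 + 5 = 7
  1 ∪ 0 : new start ε-reaches every alternative's start; none of them accept ε, so the new accept is not reached: |closure| = 1 + 1 + 1 = 3
  ((0 ∪ 1)*0)*(1 ∪ 0) : the left operand accepts ε, so the closure extends into the next operand (the shared merged state is already counted); |closure| = 7 + (3−1) = 9

9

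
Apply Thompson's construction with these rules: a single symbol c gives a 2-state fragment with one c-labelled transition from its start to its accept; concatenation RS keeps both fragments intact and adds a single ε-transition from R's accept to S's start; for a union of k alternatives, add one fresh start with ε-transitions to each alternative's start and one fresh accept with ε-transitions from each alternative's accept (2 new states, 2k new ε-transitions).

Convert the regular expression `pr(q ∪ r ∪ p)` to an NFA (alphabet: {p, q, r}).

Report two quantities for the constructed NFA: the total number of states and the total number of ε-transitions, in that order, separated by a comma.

12, 8

Recursing over subexpressions:
Each of the 5 symbol leaves contributes 2 states and 0 ε-transitions.
  q ∪ r ∪ p — 8 states, 6 ε-transitions
  pr(q ∪ r ∪ p) — 12 states, 8 ε-transitions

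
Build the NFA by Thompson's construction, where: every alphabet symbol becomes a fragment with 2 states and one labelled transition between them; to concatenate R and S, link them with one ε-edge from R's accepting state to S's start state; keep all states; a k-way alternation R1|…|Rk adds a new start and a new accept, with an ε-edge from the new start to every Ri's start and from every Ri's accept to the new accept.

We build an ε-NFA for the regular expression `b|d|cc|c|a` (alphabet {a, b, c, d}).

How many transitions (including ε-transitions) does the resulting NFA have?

17

Building bottom-up:
Each of the 6 symbol leaves contributes 1 transition (1 symbol, 0 ε).
  cc = 3 transitions (2 symbol, 1 ε)
  b|d|cc|c|a = 17 transitions (6 symbol, 11 ε)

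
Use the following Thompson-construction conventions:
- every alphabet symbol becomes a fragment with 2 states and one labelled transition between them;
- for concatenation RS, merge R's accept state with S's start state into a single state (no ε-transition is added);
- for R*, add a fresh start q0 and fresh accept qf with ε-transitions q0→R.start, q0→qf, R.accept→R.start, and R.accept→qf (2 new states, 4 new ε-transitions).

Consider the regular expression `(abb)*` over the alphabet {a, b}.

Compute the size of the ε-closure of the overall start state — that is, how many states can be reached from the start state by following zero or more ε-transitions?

3

Compute the ε-closure size of each fragment's start state recursively; a symbol fragment's start has no outgoing ε-edge, so its closure is just itself (size 1).
  abb — same as the first factor's closure: C = 1
  (abb)* — the star's fresh start ε-reaches both the body's start and the fresh accept: C = 2 + 1 = 3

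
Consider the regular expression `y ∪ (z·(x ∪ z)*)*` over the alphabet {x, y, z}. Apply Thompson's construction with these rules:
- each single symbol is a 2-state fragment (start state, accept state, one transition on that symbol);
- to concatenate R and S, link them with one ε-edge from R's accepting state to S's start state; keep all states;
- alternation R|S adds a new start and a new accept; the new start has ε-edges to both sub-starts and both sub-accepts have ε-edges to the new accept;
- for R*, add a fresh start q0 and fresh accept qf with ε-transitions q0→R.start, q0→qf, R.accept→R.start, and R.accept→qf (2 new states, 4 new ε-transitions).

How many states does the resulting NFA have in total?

By structural recursion:
Each of the 4 symbol leaves contributes a 2-state fragment.
  x ∪ z → 6 states
  (x ∪ z)* → 8 states
  z·(x ∪ z)* → 10 states
  (z·(x ∪ z)*)* → 12 states
  y ∪ (z·(x ∪ z)*)* → 16 states

16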